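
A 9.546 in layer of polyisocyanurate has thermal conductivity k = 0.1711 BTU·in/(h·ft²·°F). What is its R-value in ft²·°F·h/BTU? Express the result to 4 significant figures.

R = L/k = 9.546/0.1711 = 55.792 ft²·°F·h/BTU

55.79 ft²·°F·h/BTU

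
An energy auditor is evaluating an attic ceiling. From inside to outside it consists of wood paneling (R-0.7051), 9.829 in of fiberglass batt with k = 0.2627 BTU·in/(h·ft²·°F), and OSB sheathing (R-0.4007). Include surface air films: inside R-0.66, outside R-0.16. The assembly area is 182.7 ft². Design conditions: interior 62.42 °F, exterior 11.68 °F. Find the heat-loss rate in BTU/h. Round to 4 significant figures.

9.829/0.2627 = 37.415
R_total = 0.66 + 0.7051 + 37.415 + 0.4007 + 0.16 = 39.341 ft²·°F·h/BTU
Q = A·ΔT/R = 182.7 × (62.42 − 11.68) / 39.341 = 235.64 BTU/h

235.6 BTU/h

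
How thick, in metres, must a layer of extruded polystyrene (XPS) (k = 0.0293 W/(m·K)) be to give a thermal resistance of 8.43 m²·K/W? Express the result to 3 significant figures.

0.247 m

L = R·k = 8.43 × 0.0293 = 0.247 m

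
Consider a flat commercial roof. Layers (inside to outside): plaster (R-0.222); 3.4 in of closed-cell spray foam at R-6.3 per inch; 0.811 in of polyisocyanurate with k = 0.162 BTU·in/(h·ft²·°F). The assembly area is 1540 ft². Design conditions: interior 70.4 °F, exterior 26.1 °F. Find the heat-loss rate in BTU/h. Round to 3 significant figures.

3.4 × 6.3 = 21.42
0.811/0.162 = 5.006
R_total = 0.222 + 21.42 + 5.006 = 26.65 ft²·°F·h/BTU
Q = A·ΔT/R = 1540 × (70.4 − 26.1) / 26.65 = 2560 BTU/h

2560 BTU/h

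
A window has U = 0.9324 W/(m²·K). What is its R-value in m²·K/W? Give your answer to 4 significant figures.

R = 1/U = 1/0.9324 = 1.0725

1.073 m²·K/W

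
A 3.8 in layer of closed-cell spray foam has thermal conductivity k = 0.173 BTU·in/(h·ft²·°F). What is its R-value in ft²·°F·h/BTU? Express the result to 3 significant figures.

R = L/k = 3.8/0.173 = 21.97 ft²·°F·h/BTU

22.0 ft²·°F·h/BTU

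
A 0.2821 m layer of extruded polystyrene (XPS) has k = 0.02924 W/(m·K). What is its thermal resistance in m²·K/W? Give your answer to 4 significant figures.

R = L/k = 0.2821/0.02924 = 9.6477 m²·K/W

9.648 m²·K/W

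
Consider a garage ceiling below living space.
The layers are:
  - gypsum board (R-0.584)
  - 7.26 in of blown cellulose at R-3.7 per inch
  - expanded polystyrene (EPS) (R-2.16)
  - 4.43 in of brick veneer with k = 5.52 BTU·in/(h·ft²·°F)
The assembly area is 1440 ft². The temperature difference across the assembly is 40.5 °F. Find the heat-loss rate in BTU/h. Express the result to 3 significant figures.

1920 BTU/h

7.26 × 3.7 = 26.86
4.43/5.52 = 0.8025
R_total = 0.584 + 26.86 + 2.16 + 0.8025 = 30.41 ft²·°F·h/BTU
Q = A·ΔT/R = 1440 × 40.5 / 30.41 = 1918 BTU/h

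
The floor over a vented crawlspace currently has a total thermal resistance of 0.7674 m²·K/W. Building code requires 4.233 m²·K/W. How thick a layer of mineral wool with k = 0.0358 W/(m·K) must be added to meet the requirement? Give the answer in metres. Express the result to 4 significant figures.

ΔR = 4.233 − 0.7674 = 3.4656 m²·K/W
L = ΔR × k = 3.4656 × 0.0358 = 0.12407 m

0.1241 m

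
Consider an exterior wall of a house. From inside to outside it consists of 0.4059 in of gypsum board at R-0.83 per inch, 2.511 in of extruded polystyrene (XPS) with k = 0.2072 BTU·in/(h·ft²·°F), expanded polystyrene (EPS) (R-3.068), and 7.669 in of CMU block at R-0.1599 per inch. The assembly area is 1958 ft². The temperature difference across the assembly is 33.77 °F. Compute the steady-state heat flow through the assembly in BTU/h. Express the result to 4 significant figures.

0.4059 × 0.83 = 0.3369
2.511/0.2072 = 12.119
7.669 × 0.1599 = 1.2263
R_total = 0.3369 + 12.119 + 3.068 + 1.2263 = 16.75 ft²·°F·h/BTU
Q = A·ΔT/R = 1958 × 33.77 / 16.75 = 3947.6 BTU/h

3948 BTU/h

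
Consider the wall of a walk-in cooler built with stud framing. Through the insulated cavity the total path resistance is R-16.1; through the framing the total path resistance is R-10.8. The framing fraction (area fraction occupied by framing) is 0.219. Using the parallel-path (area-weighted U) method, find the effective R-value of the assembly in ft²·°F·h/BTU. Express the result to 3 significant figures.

14.5 ft²·°F·h/BTU

U_eff = 0.781/16.1 + 0.219/10.8 = 0.04851 + 0.02028 = 0.06879
R_eff = 1/U_eff = 14.54 ft²·°F·h/BTU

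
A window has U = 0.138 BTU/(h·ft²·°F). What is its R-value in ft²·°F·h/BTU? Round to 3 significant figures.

7.25 ft²·°F·h/BTU

R = 1/U = 1/0.138 = 7.246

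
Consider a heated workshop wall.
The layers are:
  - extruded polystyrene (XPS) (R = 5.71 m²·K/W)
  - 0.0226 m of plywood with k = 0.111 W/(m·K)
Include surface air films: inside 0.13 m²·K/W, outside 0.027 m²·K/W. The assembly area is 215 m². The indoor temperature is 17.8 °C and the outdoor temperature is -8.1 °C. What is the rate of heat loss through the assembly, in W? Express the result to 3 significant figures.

917 W

0.0226/0.111 = 0.2036
R_total = 0.13 + 5.71 + 0.2036 + 0.027 = 6.071 m²·K/W
Q = A·ΔT/R = 215 × (17.8 − (-8.1)) / 6.071 = 917.3 W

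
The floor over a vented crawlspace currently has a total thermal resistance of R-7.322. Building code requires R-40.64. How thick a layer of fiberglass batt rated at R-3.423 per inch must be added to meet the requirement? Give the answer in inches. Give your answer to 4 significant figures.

ΔR = 40.64 − 7.322 = 33.318 ft²·°F·h/BTU
L = ΔR / (R/in) = 33.318/3.423 = 9.7336 in

9.734 in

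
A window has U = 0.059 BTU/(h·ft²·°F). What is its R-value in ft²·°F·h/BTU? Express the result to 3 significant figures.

16.9 ft²·°F·h/BTU

R = 1/U = 1/0.059 = 16.95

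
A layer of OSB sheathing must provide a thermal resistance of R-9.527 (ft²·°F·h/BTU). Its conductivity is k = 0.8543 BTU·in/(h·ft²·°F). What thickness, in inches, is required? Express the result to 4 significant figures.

8.139 in

L = R × k = 9.527 × 0.8543 = 8.1389 in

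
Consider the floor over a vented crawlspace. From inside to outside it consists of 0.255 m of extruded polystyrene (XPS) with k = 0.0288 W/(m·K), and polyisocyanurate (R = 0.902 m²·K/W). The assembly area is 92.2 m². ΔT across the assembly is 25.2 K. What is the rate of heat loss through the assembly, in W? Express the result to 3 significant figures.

238 W

0.255/0.0288 = 8.854
R_total = 8.854 + 0.902 = 9.756 m²·K/W
Q = A·ΔT/R = 92.2 × 25.2 / 9.756 = 238.2 W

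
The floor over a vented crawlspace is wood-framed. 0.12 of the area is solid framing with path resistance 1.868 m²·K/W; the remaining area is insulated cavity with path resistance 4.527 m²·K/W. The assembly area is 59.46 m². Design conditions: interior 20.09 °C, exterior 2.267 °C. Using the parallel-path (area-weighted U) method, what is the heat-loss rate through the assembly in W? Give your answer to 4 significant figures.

274.1 W

U_eff = 0.88/4.527 + 0.12/1.868 = 0.19439 + 0.06424 = 0.25863
R_eff = 1/U_eff = 3.8665 m²·K/W
Q = 59.46 × (20.09 − 2.267) / 3.8665 = 274.08 W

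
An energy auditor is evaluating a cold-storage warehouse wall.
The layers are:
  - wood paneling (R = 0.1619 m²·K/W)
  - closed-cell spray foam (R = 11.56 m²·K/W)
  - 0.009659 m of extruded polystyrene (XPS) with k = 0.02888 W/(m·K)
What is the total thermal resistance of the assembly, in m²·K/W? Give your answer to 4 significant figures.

0.009659/0.02888 = 0.33445
R_total = 0.1619 + 11.56 + 0.33445 = 12.056 m²·K/W

12.06 m²·K/W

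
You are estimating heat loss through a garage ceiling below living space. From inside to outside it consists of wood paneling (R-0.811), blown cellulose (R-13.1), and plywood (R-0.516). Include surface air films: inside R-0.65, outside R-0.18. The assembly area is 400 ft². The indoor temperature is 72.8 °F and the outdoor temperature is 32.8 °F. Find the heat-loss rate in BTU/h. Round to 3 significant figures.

R_total = 0.65 + 0.811 + 13.1 + 0.516 + 0.18 = 15.26 ft²·°F·h/BTU
Q = A·ΔT/R = 400 × (72.8 − 32.8) / 15.26 = 1049 BTU/h

1050 BTU/h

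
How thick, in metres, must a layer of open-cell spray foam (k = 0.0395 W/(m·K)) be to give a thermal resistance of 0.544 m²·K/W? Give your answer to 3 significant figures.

0.0215 m

L = R·k = 0.544 × 0.0395 = 0.02149 m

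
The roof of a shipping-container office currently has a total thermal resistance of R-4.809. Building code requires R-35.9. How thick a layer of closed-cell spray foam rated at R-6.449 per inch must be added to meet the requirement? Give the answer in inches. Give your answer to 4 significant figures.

ΔR = 35.9 − 4.809 = 31.091 ft²·°F·h/BTU
L = ΔR / (R/in) = 31.091/6.449 = 4.8211 in

4.821 in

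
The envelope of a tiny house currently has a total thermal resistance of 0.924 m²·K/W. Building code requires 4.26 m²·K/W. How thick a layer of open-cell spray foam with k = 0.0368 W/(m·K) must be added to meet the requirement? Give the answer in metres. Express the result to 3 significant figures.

ΔR = 4.26 − 0.924 = 3.336 m²·K/W
L = ΔR × k = 3.336 × 0.0368 = 0.1228 m

0.123 m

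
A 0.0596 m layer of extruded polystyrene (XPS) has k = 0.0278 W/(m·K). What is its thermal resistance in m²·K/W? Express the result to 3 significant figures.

2.14 m²·K/W

R = L/k = 0.0596/0.0278 = 2.144 m²·K/W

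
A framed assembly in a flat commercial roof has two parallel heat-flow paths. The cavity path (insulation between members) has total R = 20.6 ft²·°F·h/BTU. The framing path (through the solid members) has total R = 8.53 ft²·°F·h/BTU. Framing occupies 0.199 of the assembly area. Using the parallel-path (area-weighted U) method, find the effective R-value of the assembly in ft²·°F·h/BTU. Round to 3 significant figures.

16.1 ft²·°F·h/BTU

U_eff = 0.801/20.6 + 0.199/8.53 = 0.03888 + 0.02333 = 0.06221
R_eff = 1/U_eff = 16.07 ft²·°F·h/BTU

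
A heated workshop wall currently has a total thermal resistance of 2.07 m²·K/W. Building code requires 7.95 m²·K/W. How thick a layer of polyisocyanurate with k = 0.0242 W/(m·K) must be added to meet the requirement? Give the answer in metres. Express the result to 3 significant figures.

0.142 m

ΔR = 7.95 − 2.07 = 5.88 m²·K/W
L = ΔR × k = 5.88 × 0.0242 = 0.1423 m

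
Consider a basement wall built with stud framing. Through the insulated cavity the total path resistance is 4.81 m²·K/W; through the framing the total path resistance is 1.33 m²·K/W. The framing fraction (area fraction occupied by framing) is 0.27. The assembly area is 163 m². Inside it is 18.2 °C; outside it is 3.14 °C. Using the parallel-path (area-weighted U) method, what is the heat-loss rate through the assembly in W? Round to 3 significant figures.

871 W

U_eff = 0.73/4.81 + 0.27/1.33 = 0.1518 + 0.203 = 0.3548
R_eff = 1/U_eff = 2.819 m²·K/W
Q = 163 × (18.2 − 3.14) / 2.819 = 870.9 W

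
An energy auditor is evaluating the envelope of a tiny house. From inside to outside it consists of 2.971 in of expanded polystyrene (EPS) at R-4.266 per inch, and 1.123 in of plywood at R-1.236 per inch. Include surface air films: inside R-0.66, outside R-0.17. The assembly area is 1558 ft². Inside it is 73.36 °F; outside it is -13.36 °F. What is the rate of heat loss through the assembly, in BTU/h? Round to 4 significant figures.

9072 BTU/h

2.971 × 4.266 = 12.674
1.123 × 1.236 = 1.388
R_total = 0.66 + 12.674 + 1.388 + 0.17 = 14.892 ft²·°F·h/BTU
Q = A·ΔT/R = 1558 × (73.36 − (-13.36)) / 14.892 = 9072.4 BTU/h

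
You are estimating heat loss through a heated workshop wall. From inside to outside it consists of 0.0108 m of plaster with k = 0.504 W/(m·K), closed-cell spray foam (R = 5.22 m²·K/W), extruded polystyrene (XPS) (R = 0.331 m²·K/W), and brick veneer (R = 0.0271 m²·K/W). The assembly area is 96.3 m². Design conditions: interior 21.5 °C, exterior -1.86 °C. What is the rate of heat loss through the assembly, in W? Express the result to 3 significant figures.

0.0108/0.504 = 0.02143
R_total = 0.02143 + 5.22 + 0.331 + 0.0271 = 5.6 m²·K/W
Q = A·ΔT/R = 96.3 × (21.5 − (-1.86)) / 5.6 = 401.7 W

402 W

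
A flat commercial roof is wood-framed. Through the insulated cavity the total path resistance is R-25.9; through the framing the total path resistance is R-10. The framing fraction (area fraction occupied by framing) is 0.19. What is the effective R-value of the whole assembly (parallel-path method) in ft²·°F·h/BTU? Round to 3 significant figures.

U_eff = 0.81/25.9 + 0.19/10 = 0.03127 + 0.019 = 0.05027
R_eff = 1/U_eff = 19.89 ft²·°F·h/BTU

19.9 ft²·°F·h/BTU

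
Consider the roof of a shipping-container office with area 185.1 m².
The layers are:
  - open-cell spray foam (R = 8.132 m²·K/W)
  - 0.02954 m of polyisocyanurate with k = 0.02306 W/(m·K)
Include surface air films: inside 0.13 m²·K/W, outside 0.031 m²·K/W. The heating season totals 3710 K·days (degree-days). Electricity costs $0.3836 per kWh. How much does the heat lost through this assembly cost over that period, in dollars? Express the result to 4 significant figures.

660.4 dollars

0.02954/0.02306 = 1.281
R_total = 0.13 + 8.132 + 1.281 + 0.031 = 9.574 m²·K/W
E = A × HDD × 24 / R / 1000 = 185.1 × 3710 × 24 / 9.574 / 1000 = 1721.5 kWh
Cost = 1721.5 × 0.3836 = $660.35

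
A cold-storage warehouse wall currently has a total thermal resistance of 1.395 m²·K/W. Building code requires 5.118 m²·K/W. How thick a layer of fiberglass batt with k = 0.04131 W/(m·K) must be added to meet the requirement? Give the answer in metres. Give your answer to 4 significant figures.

0.1538 m

ΔR = 5.118 − 1.395 = 3.723 m²·K/W
L = ΔR × k = 3.723 × 0.04131 = 0.1538 m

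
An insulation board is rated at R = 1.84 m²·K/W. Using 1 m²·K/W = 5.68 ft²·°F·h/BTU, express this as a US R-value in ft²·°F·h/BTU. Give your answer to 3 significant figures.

10.5 ft²·°F·h/BTU

R_US = 1.84 × 5.68 = 10.45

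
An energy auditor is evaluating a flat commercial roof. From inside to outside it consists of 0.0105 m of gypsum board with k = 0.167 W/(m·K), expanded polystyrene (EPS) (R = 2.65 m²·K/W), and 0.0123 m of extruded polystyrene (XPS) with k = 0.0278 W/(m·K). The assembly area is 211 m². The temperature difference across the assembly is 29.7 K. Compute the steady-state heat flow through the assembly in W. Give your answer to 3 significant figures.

1990 W

0.0105/0.167 = 0.06287
0.0123/0.0278 = 0.4424
R_total = 0.06287 + 2.65 + 0.4424 = 3.155 m²·K/W
Q = A·ΔT/R = 211 × 29.7 / 3.155 = 1986 W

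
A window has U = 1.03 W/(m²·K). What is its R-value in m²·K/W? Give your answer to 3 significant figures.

0.971 m²·K/W

R = 1/U = 1/1.03 = 0.9709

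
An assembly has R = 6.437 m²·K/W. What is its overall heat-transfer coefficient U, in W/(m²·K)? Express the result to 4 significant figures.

0.1554 W/(m²·K)

U = 1/R = 1/6.437 = 0.15535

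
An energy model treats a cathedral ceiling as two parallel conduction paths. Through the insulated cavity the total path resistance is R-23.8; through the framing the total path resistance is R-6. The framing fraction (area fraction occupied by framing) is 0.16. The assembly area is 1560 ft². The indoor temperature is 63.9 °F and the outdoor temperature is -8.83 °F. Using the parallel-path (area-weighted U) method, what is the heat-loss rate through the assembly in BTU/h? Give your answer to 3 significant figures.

U_eff = 0.84/23.8 + 0.16/6 = 0.03529 + 0.02667 = 0.06196
R_eff = 1/U_eff = 16.14 ft²·°F·h/BTU
Q = 1560 × (63.9 − (-8.83)) / 16.14 = 7030 BTU/h

7030 BTU/h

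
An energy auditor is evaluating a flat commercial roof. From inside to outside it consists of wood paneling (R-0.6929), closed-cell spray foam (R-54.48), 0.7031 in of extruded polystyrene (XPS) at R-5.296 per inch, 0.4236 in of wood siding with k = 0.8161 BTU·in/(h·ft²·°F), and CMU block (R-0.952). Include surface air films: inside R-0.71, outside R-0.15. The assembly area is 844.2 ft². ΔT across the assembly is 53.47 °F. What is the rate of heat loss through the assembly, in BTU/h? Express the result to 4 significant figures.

737.2 BTU/h

0.7031 × 5.296 = 3.7236
0.4236/0.8161 = 0.51905
R_total = 0.71 + 0.6929 + 54.48 + 3.7236 + 0.51905 + 0.952 + 0.15 = 61.228 ft²·°F·h/BTU
Q = A·ΔT/R = 844.2 × 53.47 / 61.228 = 737.24 BTU/h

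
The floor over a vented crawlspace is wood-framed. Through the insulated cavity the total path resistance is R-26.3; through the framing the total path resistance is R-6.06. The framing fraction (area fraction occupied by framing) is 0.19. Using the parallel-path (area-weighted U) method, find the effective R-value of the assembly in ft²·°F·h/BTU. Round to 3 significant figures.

U_eff = 0.81/26.3 + 0.19/6.06 = 0.0308 + 0.03135 = 0.06215
R_eff = 1/U_eff = 16.09 ft²·°F·h/BTU

16.1 ft²·°F·h/BTU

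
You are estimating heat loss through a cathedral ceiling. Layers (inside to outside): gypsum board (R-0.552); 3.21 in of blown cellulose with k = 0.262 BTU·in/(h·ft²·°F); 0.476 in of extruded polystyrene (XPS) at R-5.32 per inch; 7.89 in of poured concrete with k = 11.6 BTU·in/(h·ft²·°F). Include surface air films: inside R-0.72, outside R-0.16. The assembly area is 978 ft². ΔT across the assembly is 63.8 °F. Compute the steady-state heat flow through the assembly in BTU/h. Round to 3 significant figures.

3690 BTU/h

3.21/0.262 = 12.25
0.476 × 5.32 = 2.532
7.89/11.6 = 0.6802
R_total = 0.72 + 0.552 + 12.25 + 2.532 + 0.6802 + 0.16 = 16.9 ft²·°F·h/BTU
Q = A·ΔT/R = 978 × 63.8 / 16.9 = 3693 BTU/h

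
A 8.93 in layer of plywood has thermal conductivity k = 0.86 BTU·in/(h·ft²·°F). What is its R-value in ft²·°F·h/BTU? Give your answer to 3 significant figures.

10.4 ft²·°F·h/BTU

R = L/k = 8.93/0.86 = 10.38 ft²·°F·h/BTU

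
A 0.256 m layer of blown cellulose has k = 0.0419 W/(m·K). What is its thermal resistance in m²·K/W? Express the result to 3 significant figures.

6.11 m²·K/W

R = L/k = 0.256/0.0419 = 6.11 m²·K/W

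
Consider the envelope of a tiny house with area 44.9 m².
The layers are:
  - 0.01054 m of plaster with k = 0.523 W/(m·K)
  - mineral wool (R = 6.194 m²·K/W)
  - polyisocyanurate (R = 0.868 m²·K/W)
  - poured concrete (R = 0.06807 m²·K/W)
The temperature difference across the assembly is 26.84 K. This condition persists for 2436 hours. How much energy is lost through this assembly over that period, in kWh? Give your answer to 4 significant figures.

0.01054/0.523 = 0.020153
R_total = 0.020153 + 6.194 + 0.868 + 0.06807 = 7.1502 m²·K/W
Q = 44.9 × 26.84 / 7.1502 = 168.54 W
E = 168.54 W × 2436 h / 1000 = 410.57 kWh

410.6 kWh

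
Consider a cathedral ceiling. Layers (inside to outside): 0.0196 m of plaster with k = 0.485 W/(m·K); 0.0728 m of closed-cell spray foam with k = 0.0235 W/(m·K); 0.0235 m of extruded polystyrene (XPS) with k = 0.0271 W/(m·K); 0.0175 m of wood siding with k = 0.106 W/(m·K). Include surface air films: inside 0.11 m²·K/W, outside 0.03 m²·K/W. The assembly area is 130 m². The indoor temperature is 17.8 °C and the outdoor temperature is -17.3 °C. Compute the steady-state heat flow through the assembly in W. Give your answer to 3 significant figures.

0.0196/0.485 = 0.04041
0.0728/0.0235 = 3.098
0.0235/0.0271 = 0.8672
0.0175/0.106 = 0.1651
R_total = 0.11 + 0.04041 + 3.098 + 0.8672 + 0.1651 + 0.03 = 4.311 m²·K/W
Q = A·ΔT/R = 130 × (17.8 − (-17.3)) / 4.311 = 1059 W

1060 W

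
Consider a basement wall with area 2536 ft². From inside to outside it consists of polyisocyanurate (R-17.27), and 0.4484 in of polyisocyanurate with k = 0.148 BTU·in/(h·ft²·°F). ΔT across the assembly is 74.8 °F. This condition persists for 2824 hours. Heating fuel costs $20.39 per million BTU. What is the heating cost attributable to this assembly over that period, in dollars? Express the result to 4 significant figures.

538.1 dollars

0.4484/0.148 = 3.0297
R_total = 17.27 + 3.0297 = 20.3 ft²·°F·h/BTU
Q = 2536 × 74.8 / 20.3 = 9344.6 BTU/h
E = 9344.6 × 2824 = 26389000 BTU
Cost = 26389000/10⁶ × 20.39 = $538.07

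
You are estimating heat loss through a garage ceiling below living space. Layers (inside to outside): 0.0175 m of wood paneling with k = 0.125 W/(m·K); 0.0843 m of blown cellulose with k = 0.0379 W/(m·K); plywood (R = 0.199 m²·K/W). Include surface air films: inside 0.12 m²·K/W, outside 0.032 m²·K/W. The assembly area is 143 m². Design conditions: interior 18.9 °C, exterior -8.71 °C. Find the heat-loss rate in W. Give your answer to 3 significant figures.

0.0175/0.125 = 0.14
0.0843/0.0379 = 2.224
R_total = 0.12 + 0.14 + 2.224 + 0.199 + 0.032 = 2.715 m²·K/W
Q = A·ΔT/R = 143 × (18.9 − (-8.71)) / 2.715 = 1454 W

1450 W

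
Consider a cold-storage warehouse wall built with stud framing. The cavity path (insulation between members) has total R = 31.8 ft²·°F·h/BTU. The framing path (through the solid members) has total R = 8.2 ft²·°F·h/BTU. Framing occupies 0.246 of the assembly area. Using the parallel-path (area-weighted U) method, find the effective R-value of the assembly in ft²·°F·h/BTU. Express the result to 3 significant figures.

18.6 ft²·°F·h/BTU

U_eff = 0.754/31.8 + 0.246/8.2 = 0.02371 + 0.03 = 0.05371
R_eff = 1/U_eff = 18.62 ft²·°F·h/BTU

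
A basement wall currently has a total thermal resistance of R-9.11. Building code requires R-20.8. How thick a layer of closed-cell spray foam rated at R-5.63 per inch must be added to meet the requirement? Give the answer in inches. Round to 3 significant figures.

2.08 in

ΔR = 20.8 − 9.11 = 11.69 ft²·°F·h/BTU
L = ΔR / (R/in) = 11.69/5.63 = 2.076 in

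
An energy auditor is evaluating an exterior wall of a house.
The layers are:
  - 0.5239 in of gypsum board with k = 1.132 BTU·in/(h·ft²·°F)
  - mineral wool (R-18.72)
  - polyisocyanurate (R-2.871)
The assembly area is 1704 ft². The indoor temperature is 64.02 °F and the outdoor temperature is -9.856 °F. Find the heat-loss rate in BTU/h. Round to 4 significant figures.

5708 BTU/h

0.5239/1.132 = 0.46281
R_total = 0.46281 + 18.72 + 2.871 = 22.054 ft²·°F·h/BTU
Q = A·ΔT/R = 1704 × (64.02 − (-9.856)) / 22.054 = 5708.1 BTU/h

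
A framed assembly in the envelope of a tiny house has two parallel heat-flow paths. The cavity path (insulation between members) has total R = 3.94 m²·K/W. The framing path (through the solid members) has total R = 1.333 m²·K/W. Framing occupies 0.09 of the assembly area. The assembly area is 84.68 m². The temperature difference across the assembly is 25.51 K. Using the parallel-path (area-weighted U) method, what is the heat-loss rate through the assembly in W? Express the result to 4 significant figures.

644.8 W

U_eff = 0.91/3.94 + 0.09/1.333 = 0.23096 + 0.067517 = 0.29848
R_eff = 1/U_eff = 3.3503 m²·K/W
Q = 84.68 × 25.51 / 3.3503 = 644.78 W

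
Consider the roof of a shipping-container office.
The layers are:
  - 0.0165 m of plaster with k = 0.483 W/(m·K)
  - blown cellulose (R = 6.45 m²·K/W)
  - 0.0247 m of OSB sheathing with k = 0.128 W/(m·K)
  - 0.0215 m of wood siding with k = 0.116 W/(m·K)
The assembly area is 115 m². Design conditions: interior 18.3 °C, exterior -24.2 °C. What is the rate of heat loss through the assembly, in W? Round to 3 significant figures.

712 W

0.0165/0.483 = 0.03416
0.0247/0.128 = 0.193
0.0215/0.116 = 0.1853
R_total = 0.03416 + 6.45 + 0.193 + 0.1853 = 6.862 m²·K/W
Q = A·ΔT/R = 115 × (18.3 − (-24.2)) / 6.862 = 712.2 W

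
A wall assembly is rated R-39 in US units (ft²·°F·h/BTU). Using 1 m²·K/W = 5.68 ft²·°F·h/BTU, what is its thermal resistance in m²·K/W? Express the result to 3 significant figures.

R_SI = 39/5.68 = 6.866

6.87 m²·K/W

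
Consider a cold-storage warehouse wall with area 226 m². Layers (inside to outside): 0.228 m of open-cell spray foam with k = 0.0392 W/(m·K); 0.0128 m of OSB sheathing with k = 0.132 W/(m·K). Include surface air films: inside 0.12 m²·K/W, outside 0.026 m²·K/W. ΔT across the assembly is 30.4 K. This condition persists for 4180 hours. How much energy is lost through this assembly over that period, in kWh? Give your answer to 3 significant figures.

0.228/0.0392 = 5.816
0.0128/0.132 = 0.09697
R_total = 0.12 + 5.816 + 0.09697 + 0.026 = 6.059 m²·K/W
Q = 226 × 30.4 / 6.059 = 1134 W
E = 1134 W × 4180 h / 1000 = 4740 kWh

4740 kWh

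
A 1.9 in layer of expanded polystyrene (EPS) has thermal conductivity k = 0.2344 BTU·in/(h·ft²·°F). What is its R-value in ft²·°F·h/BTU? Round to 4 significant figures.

8.106 ft²·°F·h/BTU

R = L/k = 1.9/0.2344 = 8.1058 ft²·°F·h/BTU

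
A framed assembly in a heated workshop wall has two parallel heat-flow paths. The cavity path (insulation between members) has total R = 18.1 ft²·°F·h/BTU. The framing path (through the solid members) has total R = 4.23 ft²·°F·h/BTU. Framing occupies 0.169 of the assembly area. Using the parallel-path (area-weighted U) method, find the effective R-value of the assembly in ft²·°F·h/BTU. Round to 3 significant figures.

U_eff = 0.831/18.1 + 0.169/4.23 = 0.04591 + 0.03995 = 0.08586
R_eff = 1/U_eff = 11.65 ft²·°F·h/BTU

11.6 ft²·°F·h/BTU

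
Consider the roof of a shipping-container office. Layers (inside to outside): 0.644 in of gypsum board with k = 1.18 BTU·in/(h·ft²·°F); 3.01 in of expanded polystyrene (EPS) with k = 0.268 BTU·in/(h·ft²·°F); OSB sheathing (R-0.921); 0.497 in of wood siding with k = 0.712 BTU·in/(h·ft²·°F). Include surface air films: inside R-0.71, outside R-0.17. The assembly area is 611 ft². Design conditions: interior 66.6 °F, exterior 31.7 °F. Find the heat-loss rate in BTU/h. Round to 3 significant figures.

0.644/1.18 = 0.5458
3.01/0.268 = 11.23
0.497/0.712 = 0.698
R_total = 0.71 + 0.5458 + 11.23 + 0.921 + 0.698 + 0.17 = 14.28 ft²·°F·h/BTU
Q = A·ΔT/R = 611 × (66.6 − 31.7) / 14.28 = 1494 BTU/h

1490 BTU/h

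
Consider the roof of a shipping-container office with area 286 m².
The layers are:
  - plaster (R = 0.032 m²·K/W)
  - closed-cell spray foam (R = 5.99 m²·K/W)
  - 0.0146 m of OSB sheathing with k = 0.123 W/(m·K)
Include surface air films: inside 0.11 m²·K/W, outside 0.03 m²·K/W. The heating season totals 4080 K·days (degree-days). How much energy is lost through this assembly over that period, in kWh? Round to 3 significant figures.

0.0146/0.123 = 0.1187
R_total = 0.11 + 0.032 + 5.99 + 0.1187 + 0.03 = 6.281 m²·K/W
E = A × HDD × 24 / R / 1000 = 286 × 4080 × 24 / 6.281 / 1000 = 4459 kWh

4460 kWh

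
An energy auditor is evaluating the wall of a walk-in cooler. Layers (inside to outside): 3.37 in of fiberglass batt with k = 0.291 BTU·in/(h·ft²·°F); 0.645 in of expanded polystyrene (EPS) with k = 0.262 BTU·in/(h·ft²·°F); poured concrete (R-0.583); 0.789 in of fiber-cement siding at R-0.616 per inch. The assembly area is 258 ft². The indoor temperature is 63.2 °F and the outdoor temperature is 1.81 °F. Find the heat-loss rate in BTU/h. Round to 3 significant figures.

3.37/0.291 = 11.58
0.645/0.262 = 2.462
0.789 × 0.616 = 0.486
R_total = 11.58 + 2.462 + 0.583 + 0.486 = 15.11 ft²·°F·h/BTU
Q = A·ΔT/R = 258 × (63.2 − 1.81) / 15.11 = 1048 BTU/h

1050 BTU/h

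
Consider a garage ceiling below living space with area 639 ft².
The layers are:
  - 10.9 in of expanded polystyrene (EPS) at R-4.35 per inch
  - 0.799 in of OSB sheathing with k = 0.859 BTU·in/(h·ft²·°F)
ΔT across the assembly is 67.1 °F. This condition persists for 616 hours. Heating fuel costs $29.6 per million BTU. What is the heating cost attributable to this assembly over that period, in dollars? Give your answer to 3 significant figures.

16.2 dollars

10.9 × 4.35 = 47.41
0.799/0.859 = 0.9302
R_total = 47.41 + 0.9302 = 48.35 ft²·°F·h/BTU
Q = 639 × 67.1 / 48.35 = 886.9 BTU/h
E = 886.9 × 616 = 546300 BTU
Cost = 546300/10⁶ × 29.6 = $16.17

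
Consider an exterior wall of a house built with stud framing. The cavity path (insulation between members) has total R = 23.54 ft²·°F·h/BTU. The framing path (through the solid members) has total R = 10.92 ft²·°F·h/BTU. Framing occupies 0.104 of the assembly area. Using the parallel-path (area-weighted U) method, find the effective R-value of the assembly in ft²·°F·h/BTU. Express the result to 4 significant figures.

21.01 ft²·°F·h/BTU

U_eff = 0.896/23.54 + 0.104/10.92 = 0.038063 + 0.0095238 = 0.047587
R_eff = 1/U_eff = 21.014 ft²·°F·h/BTU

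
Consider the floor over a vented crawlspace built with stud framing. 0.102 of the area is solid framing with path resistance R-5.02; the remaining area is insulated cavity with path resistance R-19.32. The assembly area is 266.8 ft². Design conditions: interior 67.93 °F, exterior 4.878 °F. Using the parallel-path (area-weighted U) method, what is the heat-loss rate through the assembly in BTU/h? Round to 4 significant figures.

U_eff = 0.898/19.32 + 0.102/5.02 = 0.04648 + 0.020319 = 0.066799
R_eff = 1/U_eff = 14.97 ft²·°F·h/BTU
Q = 266.8 × (67.93 − 4.878) / 14.97 = 1123.7 BTU/h

1124 BTU/h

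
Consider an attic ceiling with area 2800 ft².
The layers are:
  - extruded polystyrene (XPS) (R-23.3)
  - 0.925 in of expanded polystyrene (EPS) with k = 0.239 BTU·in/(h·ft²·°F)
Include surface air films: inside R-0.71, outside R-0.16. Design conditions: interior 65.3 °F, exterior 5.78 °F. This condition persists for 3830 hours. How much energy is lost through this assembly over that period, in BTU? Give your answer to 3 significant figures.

22800000 BTU

0.925/0.239 = 3.87
R_total = 0.71 + 23.3 + 3.87 + 0.16 = 28.04 ft²·°F·h/BTU
Q = 2800 × (65.3 − 5.78) / 28.04 = 5943 BTU/h
E = 5943 × 3830 = 22760000 BTU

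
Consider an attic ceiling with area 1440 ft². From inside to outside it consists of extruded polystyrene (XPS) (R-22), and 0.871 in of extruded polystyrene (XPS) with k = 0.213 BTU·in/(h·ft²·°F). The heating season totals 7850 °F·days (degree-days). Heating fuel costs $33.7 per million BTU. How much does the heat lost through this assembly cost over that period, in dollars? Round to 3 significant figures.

0.871/0.213 = 4.089
R_total = 22 + 4.089 = 26.09 ft²·°F·h/BTU
E = A × HDD × 24 / R = 1440 × 7850 × 24 / 26.09 = 10400000 BTU
Cost = 10400000/10⁶ × 33.7 = $350.4

350 dollars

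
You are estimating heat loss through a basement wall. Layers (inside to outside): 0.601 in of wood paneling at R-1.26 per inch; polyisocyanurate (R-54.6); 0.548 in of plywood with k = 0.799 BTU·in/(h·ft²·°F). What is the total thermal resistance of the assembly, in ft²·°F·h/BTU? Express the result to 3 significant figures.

56.0 ft²·°F·h/BTU

0.601 × 1.26 = 0.7573
0.548/0.799 = 0.6859
R_total = 0.7573 + 54.6 + 0.6859 = 56.04 ft²·°F·h/BTU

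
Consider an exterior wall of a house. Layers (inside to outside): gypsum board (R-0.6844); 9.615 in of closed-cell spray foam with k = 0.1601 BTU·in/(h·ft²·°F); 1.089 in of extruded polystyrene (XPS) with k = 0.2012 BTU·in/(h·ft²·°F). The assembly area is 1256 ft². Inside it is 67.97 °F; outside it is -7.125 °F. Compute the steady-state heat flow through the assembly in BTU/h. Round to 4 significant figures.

1426 BTU/h

9.615/0.1601 = 60.056
1.089/0.2012 = 5.4125
R_total = 0.6844 + 60.056 + 5.4125 = 66.153 ft²·°F·h/BTU
Q = A·ΔT/R = 1256 × (67.97 − (-7.125)) / 66.153 = 1425.8 BTU/h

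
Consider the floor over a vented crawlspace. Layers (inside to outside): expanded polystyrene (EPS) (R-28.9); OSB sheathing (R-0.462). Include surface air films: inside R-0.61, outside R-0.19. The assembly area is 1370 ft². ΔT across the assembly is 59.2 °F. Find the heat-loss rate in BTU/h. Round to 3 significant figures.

2690 BTU/h

R_total = 0.61 + 28.9 + 0.462 + 0.19 = 30.16 ft²·°F·h/BTU
Q = A·ΔT/R = 1370 × 59.2 / 30.16 = 2689 BTU/h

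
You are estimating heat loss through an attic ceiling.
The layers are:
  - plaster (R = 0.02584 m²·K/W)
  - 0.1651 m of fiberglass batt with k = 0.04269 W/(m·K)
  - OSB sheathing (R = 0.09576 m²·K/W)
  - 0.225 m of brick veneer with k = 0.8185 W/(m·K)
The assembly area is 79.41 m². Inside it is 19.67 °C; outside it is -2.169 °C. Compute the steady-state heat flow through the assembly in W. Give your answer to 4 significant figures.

406.7 W

0.1651/0.04269 = 3.8674
0.225/0.8185 = 0.27489
R_total = 0.02584 + 3.8674 + 0.09576 + 0.27489 = 4.2639 m²·K/W
Q = A·ΔT/R = 79.41 × (19.67 − (-2.169)) / 4.2639 = 406.72 W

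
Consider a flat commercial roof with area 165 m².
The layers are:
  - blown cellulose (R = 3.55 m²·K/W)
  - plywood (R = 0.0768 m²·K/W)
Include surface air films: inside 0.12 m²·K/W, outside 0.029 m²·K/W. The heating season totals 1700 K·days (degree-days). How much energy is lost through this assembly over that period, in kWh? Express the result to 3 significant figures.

1780 kWh

R_total = 0.12 + 3.55 + 0.0768 + 0.029 = 3.776 m²·K/W
E = A × HDD × 24 / R / 1000 = 165 × 1700 × 24 / 3.776 / 1000 = 1783 kWh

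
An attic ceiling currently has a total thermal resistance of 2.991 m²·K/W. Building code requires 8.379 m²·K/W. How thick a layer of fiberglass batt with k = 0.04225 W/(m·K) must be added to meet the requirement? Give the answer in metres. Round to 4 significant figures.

ΔR = 8.379 − 2.991 = 5.388 m²·K/W
L = ΔR × k = 5.388 × 0.04225 = 0.22764 m

0.2276 m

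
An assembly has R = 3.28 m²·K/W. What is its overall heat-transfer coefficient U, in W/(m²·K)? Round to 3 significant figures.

U = 1/R = 1/3.28 = 0.3049

0.305 W/(m²·K)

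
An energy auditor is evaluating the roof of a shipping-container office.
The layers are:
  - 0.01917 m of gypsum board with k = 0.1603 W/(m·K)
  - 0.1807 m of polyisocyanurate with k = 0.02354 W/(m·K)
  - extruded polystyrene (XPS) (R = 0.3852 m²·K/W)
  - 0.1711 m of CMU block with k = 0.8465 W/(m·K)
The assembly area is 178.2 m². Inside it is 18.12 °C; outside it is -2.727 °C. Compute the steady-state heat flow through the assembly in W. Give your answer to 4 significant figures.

443.1 W

0.01917/0.1603 = 0.11959
0.1807/0.02354 = 7.6763
0.1711/0.8465 = 0.20213
R_total = 0.11959 + 7.6763 + 0.3852 + 0.20213 = 8.3832 m²·K/W
Q = A·ΔT/R = 178.2 × (18.12 − (-2.727)) / 8.3832 = 443.14 W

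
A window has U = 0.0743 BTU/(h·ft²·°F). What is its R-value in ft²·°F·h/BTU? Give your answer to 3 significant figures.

R = 1/U = 1/0.0743 = 13.46

13.5 ft²·°F·h/BTU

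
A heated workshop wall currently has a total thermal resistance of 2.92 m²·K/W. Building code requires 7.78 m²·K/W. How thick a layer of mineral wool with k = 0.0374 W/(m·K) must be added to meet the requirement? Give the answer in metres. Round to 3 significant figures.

ΔR = 7.78 − 2.92 = 4.86 m²·K/W
L = ΔR × k = 4.86 × 0.0374 = 0.1818 m

0.182 m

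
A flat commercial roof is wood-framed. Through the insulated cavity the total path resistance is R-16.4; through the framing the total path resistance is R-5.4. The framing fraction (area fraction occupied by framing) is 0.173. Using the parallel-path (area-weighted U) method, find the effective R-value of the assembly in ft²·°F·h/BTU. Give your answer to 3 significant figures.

U_eff = 0.827/16.4 + 0.173/5.4 = 0.05043 + 0.03204 = 0.08246
R_eff = 1/U_eff = 12.13 ft²·°F·h/BTU

12.1 ft²·°F·h/BTU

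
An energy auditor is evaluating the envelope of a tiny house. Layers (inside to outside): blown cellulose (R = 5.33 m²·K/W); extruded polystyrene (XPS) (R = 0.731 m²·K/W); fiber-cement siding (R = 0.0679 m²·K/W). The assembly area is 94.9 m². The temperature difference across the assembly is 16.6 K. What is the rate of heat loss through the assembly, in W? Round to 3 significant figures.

257 W

R_total = 5.33 + 0.731 + 0.0679 = 6.129 m²·K/W
Q = A·ΔT/R = 94.9 × 16.6 / 6.129 = 257 W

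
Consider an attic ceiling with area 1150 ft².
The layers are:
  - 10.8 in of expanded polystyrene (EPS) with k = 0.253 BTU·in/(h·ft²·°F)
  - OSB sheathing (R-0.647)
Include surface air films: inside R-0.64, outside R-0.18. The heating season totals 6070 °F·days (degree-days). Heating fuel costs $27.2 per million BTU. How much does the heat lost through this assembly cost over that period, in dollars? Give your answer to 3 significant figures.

103 dollars

10.8/0.253 = 42.69
R_total = 0.64 + 42.69 + 0.647 + 0.18 = 44.15 ft²·°F·h/BTU
E = A × HDD × 24 / R = 1150 × 6070 × 24 / 44.15 = 3794000 BTU
Cost = 3794000/10⁶ × 27.2 = $103.2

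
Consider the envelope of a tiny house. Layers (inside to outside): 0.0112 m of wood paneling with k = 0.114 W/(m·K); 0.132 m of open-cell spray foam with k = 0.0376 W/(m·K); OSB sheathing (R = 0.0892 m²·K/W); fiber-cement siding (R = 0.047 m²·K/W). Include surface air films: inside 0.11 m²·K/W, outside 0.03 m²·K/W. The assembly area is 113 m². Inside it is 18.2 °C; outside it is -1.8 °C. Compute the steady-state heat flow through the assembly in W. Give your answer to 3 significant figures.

582 W

0.0112/0.114 = 0.09825
0.132/0.0376 = 3.511
R_total = 0.11 + 0.09825 + 3.511 + 0.0892 + 0.047 + 0.03 = 3.885 m²·K/W
Q = A·ΔT/R = 113 × (18.2 − (-1.8)) / 3.885 = 581.7 W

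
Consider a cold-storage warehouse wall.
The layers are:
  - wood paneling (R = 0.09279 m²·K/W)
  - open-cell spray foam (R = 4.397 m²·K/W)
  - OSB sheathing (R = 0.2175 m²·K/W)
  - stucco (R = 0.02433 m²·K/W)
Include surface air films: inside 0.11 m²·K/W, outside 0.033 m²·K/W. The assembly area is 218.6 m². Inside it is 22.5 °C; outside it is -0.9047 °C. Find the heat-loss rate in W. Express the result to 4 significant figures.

R_total = 0.11 + 0.09279 + 4.397 + 0.2175 + 0.02433 + 0.033 = 4.8746 m²·K/W
Q = A·ΔT/R = 218.6 × (22.5 − (-0.9047)) / 4.8746 = 1049.6 W

1050 W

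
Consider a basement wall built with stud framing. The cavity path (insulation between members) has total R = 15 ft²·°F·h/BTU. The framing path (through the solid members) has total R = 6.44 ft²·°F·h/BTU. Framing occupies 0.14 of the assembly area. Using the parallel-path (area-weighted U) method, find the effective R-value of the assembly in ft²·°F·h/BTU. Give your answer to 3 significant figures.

12.6 ft²·°F·h/BTU

U_eff = 0.86/15 + 0.14/6.44 = 0.05733 + 0.02174 = 0.07907
R_eff = 1/U_eff = 12.65 ft²·°F·h/BTU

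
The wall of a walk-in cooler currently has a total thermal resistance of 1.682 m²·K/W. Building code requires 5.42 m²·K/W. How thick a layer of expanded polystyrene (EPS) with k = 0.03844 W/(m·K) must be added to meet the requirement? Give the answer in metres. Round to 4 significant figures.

ΔR = 5.42 − 1.682 = 3.738 m²·K/W
L = ΔR × k = 3.738 × 0.03844 = 0.14369 m

0.1437 m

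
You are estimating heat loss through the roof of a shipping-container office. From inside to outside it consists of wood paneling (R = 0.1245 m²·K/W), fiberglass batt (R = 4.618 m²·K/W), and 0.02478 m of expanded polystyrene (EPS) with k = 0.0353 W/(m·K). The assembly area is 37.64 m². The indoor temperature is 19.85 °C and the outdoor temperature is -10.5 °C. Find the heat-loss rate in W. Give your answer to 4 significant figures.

209.8 W

0.02478/0.0353 = 0.70198
R_total = 0.1245 + 4.618 + 0.70198 = 5.4445 m²·K/W
Q = A·ΔT/R = 37.64 × (19.85 − (-10.5)) / 5.4445 = 209.82 W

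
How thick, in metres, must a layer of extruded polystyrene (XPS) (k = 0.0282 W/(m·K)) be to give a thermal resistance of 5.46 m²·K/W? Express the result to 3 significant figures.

L = R·k = 5.46 × 0.0282 = 0.154 m

0.154 m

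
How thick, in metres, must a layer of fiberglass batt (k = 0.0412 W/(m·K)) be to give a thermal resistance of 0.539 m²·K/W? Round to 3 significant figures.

0.0222 m

L = R·k = 0.539 × 0.0412 = 0.02221 m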